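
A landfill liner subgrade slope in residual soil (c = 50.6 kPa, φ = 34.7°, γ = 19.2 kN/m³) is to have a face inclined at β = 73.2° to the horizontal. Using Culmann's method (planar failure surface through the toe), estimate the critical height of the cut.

Culmann's analysis gives the critical failure plane at α_cr = (β + φ)/2 = (73.2 + 34.7)/2 = 54.0°, and the critical height
H_c = (4c/γ) · sinβ cosφ / [1 − cos(β − φ)]
    = (4·50.6/19.2) · sin73.2°·cos34.7° / [1 − cos(38.5°)]
    = 10.542 · 0.9573·0.8221 / [1 − 0.7826]
    = 10.542 · 0.7871 / 0.2174
    = 38.17 m

H_c = 38.17 m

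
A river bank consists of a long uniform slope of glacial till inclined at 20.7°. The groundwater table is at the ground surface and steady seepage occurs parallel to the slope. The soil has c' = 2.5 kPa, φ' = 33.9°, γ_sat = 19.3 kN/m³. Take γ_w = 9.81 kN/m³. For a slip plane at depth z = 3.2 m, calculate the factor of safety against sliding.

FS = 1.00

With seepage parallel to the slope and the water table at the surface, the effective normal stress on the slip plane uses the buoyant unit weight γ' = γ_sat − γ_w while the driving shear stress uses γ_sat:
FS = [c' + γ' z cos²β tanφ'] / [γ_sat z sinβ cosβ]
γ' = 19.3 − 9.81 = 9.49 kN/m³
Numerator = 2.5 + 9.49·3.2·cos²20.7°·tan33.9° = 2.5 + 9.49·3.2·0.8751·0.6720 = 20.357 kPa
Denominator = 19.3·3.2·sin20.7°·cos20.7° = 19.3·3.2·0.3535·0.9354 = 20.421 kPa
FS = 20.357 / 20.421 = 0.997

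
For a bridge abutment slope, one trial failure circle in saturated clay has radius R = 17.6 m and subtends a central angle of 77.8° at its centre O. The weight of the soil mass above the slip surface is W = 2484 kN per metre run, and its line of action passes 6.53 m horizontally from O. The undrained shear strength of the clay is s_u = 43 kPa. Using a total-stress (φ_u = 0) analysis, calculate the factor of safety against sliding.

FS = 1.12

Taking moments about the centre O, the resisting moment is provided by the undrained shear strength acting along the arc:
Arc length L_a = R·θ = 17.6·(77.8°·π/180) = 17.6·1.3579 = 23.90 m
M_R = s_u·L_a·R = 43·23.90·17.6 = 18086.3 kN·m/m
M_D = W·d = 2484·6.53 = 16220.5 kN·m/m
FS = M_R / M_D = 18086.3 / 16220.5 = 1.115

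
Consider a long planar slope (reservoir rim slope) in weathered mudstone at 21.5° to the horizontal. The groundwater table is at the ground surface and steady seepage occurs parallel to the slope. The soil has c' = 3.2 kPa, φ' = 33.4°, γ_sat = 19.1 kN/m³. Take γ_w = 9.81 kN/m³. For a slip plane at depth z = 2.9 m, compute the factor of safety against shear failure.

FS = 0.98

With seepage parallel to the slope and the water table at the surface, the effective normal stress on the slip plane uses the buoyant unit weight γ' = γ_sat − γ_w while the driving shear stress uses γ_sat:
FS = [c' + γ' z cos²β tanφ'] / [γ_sat z sinβ cosβ]
γ' = 19.1 − 9.81 = 9.29 kN/m³
Numerator = 3.2 + 9.29·2.9·cos²21.5°·tan33.4° = 3.2 + 9.29·2.9·0.8657·0.6594 = 18.578 kPa
Denominator = 19.1·2.9·sin21.5°·cos21.5° = 19.1·2.9·0.3665·0.9304 = 18.888 kPa
FS = 18.578 / 18.888 = 0.984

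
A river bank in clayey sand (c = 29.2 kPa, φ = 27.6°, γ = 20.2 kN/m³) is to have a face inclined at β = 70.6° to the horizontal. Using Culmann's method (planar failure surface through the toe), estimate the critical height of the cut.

Culmann's analysis gives the critical failure plane at α_cr = (β + φ)/2 = (70.6 + 27.6)/2 = 49.1°, and the critical height
H_c = (4c/γ) · sinβ cosφ / [1 − cos(β − φ)]
    = (4·29.2/20.2) · sin70.6°·cos27.6° / [1 − cos(43.0°)]
    = 5.782 · 0.9432·0.8862 / [1 − 0.7314]
    = 5.782 · 0.8359 / 0.2686
    = 17.99 m

H_c = 17.99 m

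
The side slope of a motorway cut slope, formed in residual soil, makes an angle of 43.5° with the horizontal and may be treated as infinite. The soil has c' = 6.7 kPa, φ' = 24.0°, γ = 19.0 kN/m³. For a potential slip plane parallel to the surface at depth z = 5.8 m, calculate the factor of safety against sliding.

For an infinite slope with a slip plane parallel to the surface (no pore pressure): FS = [c' + γz cos²β tanφ'] / [γz sinβ cosβ].
γz = 19.0·5.8 = 110.20 kN/m²
Numerator = 6.7 + 110.20·cos²43.5°·tan24.0° = 6.7 + 110.20·0.5262·0.4452 = 32.516 kPa
Denominator = 110.20·sin43.5°·cos43.5° = 110.20·0.6884·0.7254 = 55.024 kPa
FS = 32.516 / 55.024 = 0.591

FS = 0.59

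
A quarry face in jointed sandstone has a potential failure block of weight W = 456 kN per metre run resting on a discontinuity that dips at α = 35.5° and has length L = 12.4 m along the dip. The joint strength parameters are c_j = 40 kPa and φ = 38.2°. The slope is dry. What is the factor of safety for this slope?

FS = 2.98

Resolving the block weight along and normal to the plane and applying the Mohr–Coulomb strength on the joint:
N' = W cosα = 456·cos35.5° = 371.2 kN/m
Driving force T = W sinα = 456·sin35.5° = 264.8 kN/m
Resisting force R = c_j·L + N'·tanφ = 40·12.4 + 371.2·tan38.2° = 496.0 + 292.1 = 788.1 kN/m
FS = R / T = 788.1 / 264.8 = 2.976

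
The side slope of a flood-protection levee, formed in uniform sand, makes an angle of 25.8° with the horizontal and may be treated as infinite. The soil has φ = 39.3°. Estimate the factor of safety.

For a dry cohesionless infinite slope the factor of safety is FS = tanφ / tanβ.
FS = tan39.3° / tan25.8° = 0.8185 / 0.4834 = 1.693

FS = 1.69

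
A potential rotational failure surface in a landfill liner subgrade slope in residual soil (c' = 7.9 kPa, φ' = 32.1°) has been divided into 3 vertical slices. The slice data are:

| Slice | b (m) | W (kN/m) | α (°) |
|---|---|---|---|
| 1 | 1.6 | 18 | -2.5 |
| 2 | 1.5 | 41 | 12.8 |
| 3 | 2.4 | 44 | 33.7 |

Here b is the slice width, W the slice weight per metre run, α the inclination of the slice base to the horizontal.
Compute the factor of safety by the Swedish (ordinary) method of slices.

FS = 3.27

Ordinary method of slices: FS = Σ[c'·Δl_i + (W_i cosα_i)·tanφ'] / Σ W_i sinα_i, with Δl_i = b_i / cosα_i.
Slice 1: Δl = 1.6/cos(-2.5°) = 1.602 m; N'_1 = 18·cos(-2.5°) = 18.0; c'Δl = 12.65; W sinα = -0.8
Slice 2: Δl = 1.5/cos12.8° = 1.538 m; N'_2 = 41·cos12.8° = 40.0; c'Δl = 12.15; W sinα = 9.1
Slice 3: Δl = 2.4/cos33.7° = 2.885 m; N'_3 = 44·cos33.7° = 36.6; c'Δl = 22.79; W sinα = 24.4
Σc'Δl = 47.6 kN/m; ΣN' = 94.6 kN/m; ΣW sinα = 32.7 kN/m
Resisting = 47.6 + 94.6·tan32.1° = 47.6 + 59.3 = 106.9 kN/m
FS = 106.9 / 32.7 = 3.268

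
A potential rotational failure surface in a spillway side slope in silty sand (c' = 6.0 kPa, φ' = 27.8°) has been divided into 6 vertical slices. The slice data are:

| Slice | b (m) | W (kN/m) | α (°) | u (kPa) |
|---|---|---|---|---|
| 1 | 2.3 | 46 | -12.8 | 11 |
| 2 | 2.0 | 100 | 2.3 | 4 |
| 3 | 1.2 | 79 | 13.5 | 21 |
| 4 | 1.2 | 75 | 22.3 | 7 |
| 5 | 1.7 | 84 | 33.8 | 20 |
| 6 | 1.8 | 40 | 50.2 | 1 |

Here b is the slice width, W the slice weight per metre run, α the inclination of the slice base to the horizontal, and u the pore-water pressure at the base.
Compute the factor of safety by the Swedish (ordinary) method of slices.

Ordinary method of slices: FS = Σ[c'·Δl_i + (W_i cosα_i − u_i·Δl_i)·tanφ'] / Σ W_i sinα_i, with Δl_i = b_i / cosα_i.
Slice 1: Δl = 2.3/cos(-12.8°) = 2.359 m; N'_1 = 46·cos(-12.8°) − 11·2.359 = 18.9; c'Δl = 14.15; W sinα = -10.2
Slice 2: Δl = 2.0/cos2.3° = 2.002 m; N'_2 = 100·cos2.3° − 4·2.002 = 91.9; c'Δl = 12.01; W sinα = 4.0
Slice 3: Δl = 1.2/cos13.5° = 1.234 m; N'_3 = 79·cos13.5° − 21·1.234 = 50.9; c'Δl = 7.40; W sinα = 18.4
Slice 4: Δl = 1.2/cos22.3° = 1.297 m; N'_4 = 75·cos22.3° − 7·1.297 = 60.3; c'Δl = 7.78; W sinα = 28.5
Slice 5: Δl = 1.7/cos33.8° = 2.046 m; N'_5 = 84·cos33.8° − 20·2.046 = 28.9; c'Δl = 12.27; W sinα = 46.7
Slice 6: Δl = 1.8/cos50.2° = 2.812 m; N'_6 = 40·cos50.2° − 1·2.812 = 22.8; c'Δl = 16.87; W sinα = 30.7
Σc'Δl = 70.5 kN/m; ΣN' = 273.7 kN/m; ΣW sinα = 118.2 kN/m
Resisting = 70.5 + 273.7·tan27.8° = 70.5 + 144.3 = 214.8 kN/m
FS = 214.8 / 118.2 = 1.818

FS = 1.82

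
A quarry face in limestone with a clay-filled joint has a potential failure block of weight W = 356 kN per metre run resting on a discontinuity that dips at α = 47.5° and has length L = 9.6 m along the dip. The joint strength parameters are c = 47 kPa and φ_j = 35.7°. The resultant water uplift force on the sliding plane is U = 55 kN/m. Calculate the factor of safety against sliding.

Resolving the block weight along and normal to the plane and applying the Mohr–Coulomb strength on the joint:
N' = W cosα − U = 356·cos47.5° − 55 = 185.5 kN/m
Driving force T = W sinα = 356·sin47.5° = 262.5 kN/m
Resisting force R = c·L + N'·tanφ_j = 47·9.6 + 185.5·tan35.7° = 451.2 + 133.3 = 584.5 kN/m
FS = R / T = 584.5 / 262.5 = 2.227

FS = 2.23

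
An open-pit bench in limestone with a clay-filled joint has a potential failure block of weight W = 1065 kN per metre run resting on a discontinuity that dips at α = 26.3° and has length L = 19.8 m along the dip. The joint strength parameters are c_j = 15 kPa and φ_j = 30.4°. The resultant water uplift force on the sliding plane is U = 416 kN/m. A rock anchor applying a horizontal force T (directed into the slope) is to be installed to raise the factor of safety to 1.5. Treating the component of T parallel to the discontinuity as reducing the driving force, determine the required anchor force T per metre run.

Resolving forces along and normal to the sliding plane, with the horizontal anchor force T adding T·sinα to the effective normal force and T·cosα acting up the plane against the driving force:
FS = [c_jL + (W cosα − U + T sinα) tanφ_j] / [W sinα − T cosα]
Without the anchor: N' = 538.8 kN/m, driving T_d = 471.9 kN/m, resisting R = 15·19.8 + 538.8·tan30.4° = 613.1 kN/m, FS = 1.30.
Setting FS = 1.5 and solving for T:
1.5·(471.9 − T cos26.3°) = 613.1 + T sin26.3°·tan30.4°
T·(sin26.3°·tan30.4° + 1.5·cos26.3°) = 1.5·471.9 − 613.1
T·(0.4431·0.5867 + 1.5·0.8965) = 707.8 − 613.1 = 94.7
T·1.6047 = 94.7
T = 59.0 kN/m

T = 59 kN/m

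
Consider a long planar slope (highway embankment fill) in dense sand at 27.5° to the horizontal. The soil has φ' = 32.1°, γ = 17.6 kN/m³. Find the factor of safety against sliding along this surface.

FS = 1.21

For a dry cohesionless infinite slope the factor of safety is FS = tanφ' / tanβ.
FS = tan32.1° / tan27.5° = 0.6273 / 0.5206 = 1.205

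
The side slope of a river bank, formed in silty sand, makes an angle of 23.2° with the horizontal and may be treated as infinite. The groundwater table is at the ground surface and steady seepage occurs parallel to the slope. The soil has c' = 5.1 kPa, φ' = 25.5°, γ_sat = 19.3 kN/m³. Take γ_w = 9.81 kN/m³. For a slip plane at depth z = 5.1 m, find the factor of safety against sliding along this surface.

FS = 0.69

With seepage parallel to the slope and the water table at the surface, the effective normal stress on the slip plane uses the buoyant unit weight γ' = γ_sat − γ_w while the driving shear stress uses γ_sat:
FS = [c' + γ' z cos²β tanφ'] / [γ_sat z sinβ cosβ]
γ' = 19.3 − 9.81 = 9.49 kN/m³
Numerator = 5.1 + 9.49·5.1·cos²23.2°·tan25.5° = 5.1 + 9.49·5.1·0.8448·0.4770 = 24.603 kPa
Denominator = 19.3·5.1·sin23.2°·cos23.2° = 19.3·5.1·0.3939·0.9191 = 35.640 kPa
FS = 24.603 / 35.640 = 0.690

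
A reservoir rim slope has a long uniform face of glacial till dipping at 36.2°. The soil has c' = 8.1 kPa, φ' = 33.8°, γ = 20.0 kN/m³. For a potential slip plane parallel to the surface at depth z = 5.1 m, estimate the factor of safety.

FS = 1.08

For an infinite slope with a slip plane parallel to the surface (no pore pressure): FS = [c' + γz cos²β tanφ'] / [γz sinβ cosβ].
γz = 20.0·5.1 = 102.00 kN/m²
Numerator = 8.1 + 102.00·cos²36.2°·tan33.8° = 8.1 + 102.00·0.6512·0.6694 = 52.565 kPa
Denominator = 102.00·sin36.2°·cos36.2° = 102.00·0.5906·0.8070 = 48.613 kPa
FS = 52.565 / 48.613 = 1.081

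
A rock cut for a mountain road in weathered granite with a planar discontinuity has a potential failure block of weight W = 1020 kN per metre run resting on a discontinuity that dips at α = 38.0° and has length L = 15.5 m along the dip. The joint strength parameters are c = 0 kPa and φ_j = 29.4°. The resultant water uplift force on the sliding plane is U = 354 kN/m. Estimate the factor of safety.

FS = 0.40

Resolving the block weight along and normal to the plane and applying the Mohr–Coulomb strength on the joint:
N' = W cosα − U = 1020·cos38.0° − 354 = 449.8 kN/m
Driving force T = W sinα = 1020·sin38.0° = 628.0 kN/m
Resisting force R = c·L + N'·tanφ_j = 0·15.5 + 449.8·tan29.4° = 0.0 + 253.4 = 253.4 kN/m
FS = R / T = 253.4 / 628.0 = 0.404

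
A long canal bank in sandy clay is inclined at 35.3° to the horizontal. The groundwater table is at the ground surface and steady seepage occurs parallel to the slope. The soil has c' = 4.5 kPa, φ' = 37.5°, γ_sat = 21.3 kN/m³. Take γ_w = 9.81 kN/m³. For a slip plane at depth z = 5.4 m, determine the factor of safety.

With seepage parallel to the slope and the water table at the surface, the effective normal stress on the slip plane uses the buoyant unit weight γ' = γ_sat − γ_w while the driving shear stress uses γ_sat:
FS = [c' + γ' z cos²β tanφ'] / [γ_sat z sinβ cosβ]
γ' = 21.3 − 9.81 = 11.49 kN/m³
Numerator = 4.5 + 11.49·5.4·cos²35.3°·tan37.5° = 4.5 + 11.49·5.4·0.6661·0.7673 = 36.212 kPa
Denominator = 21.3·5.4·sin35.3°·cos35.3° = 21.3·5.4·0.5779·0.8161 = 54.245 kPa
FS = 36.212 / 54.245 = 0.668

FS = 0.67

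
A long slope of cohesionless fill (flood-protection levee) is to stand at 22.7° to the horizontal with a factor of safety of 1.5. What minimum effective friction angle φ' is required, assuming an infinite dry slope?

φ' = 32.1°

FS = tanφ'/tanβ ⇒ tanφ' = FS · tanβ = 1.5 · tan22.7° = 0.6275
φ' = arctan(0.6275) = 32.11°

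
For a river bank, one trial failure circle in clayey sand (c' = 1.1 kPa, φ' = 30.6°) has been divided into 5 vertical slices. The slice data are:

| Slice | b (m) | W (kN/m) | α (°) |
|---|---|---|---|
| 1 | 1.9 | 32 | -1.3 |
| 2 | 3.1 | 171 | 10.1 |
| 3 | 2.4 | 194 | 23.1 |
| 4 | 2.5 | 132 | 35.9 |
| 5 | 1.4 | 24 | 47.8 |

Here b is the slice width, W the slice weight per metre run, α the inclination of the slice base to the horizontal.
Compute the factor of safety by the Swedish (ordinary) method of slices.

FS = 1.55

Ordinary method of slices: FS = Σ[c'·Δl_i + (W_i cosα_i)·tanφ'] / Σ W_i sinα_i, with Δl_i = b_i / cosα_i.
Slice 1: Δl = 1.9/cos(-1.3°) = 1.900 m; N'_1 = 32·cos(-1.3°) = 32.0; c'Δl = 2.09; W sinα = -0.7
Slice 2: Δl = 3.1/cos10.1° = 3.149 m; N'_2 = 171·cos10.1° = 168.4; c'Δl = 3.46; W sinα = 30.0
Slice 3: Δl = 2.4/cos23.1° = 2.609 m; N'_3 = 194·cos23.1° = 178.4; c'Δl = 2.87; W sinα = 76.1
Slice 4: Δl = 2.5/cos35.9° = 3.086 m; N'_4 = 132·cos35.9° = 106.9; c'Δl = 3.39; W sinα = 77.4
Slice 5: Δl = 1.4/cos47.8° = 2.084 m; N'_5 = 24·cos47.8° = 16.1; c'Δl = 2.29; W sinα = 17.8
Σc'Δl = 14.1 kN/m; ΣN' = 501.8 kN/m; ΣW sinα = 200.6 kN/m
Resisting = 14.1 + 501.8·tan30.6° = 14.1 + 296.8 = 310.9 kN/m
FS = 310.9 / 200.6 = 1.550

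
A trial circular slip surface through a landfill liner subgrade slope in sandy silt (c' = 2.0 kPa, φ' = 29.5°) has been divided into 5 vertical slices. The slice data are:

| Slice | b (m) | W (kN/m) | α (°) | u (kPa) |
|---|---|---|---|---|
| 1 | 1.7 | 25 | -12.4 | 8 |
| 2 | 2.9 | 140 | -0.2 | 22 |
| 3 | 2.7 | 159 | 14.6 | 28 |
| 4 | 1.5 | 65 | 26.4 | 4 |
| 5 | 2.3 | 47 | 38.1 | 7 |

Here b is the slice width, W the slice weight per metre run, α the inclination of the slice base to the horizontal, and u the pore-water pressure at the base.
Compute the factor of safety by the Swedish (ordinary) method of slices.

Ordinary method of slices: FS = Σ[c'·Δl_i + (W_i cosα_i − u_i·Δl_i)·tanφ'] / Σ W_i sinα_i, with Δl_i = b_i / cosα_i.
Slice 1: Δl = 1.7/cos(-12.4°) = 1.741 m; N'_1 = 25·cos(-12.4°) − 8·1.741 = 10.5; c'Δl = 3.48; W sinα = -5.4
Slice 2: Δl = 2.9/cos(-0.2°) = 2.900 m; N'_2 = 140·cos(-0.2°) − 22·2.900 = 76.2; c'Δl = 5.80; W sinα = -0.5
Slice 3: Δl = 2.7/cos14.6° = 2.790 m; N'_3 = 159·cos14.6° − 28·2.790 = 75.7; c'Δl = 5.58; W sinα = 40.1
Slice 4: Δl = 1.5/cos26.4° = 1.675 m; N'_4 = 65·cos26.4° − 4·1.675 = 51.5; c'Δl = 3.35; W sinα = 28.9
Slice 5: Δl = 2.3/cos38.1° = 2.923 m; N'_5 = 47·cos38.1° − 7·2.923 = 16.5; c'Δl = 5.85; W sinα = 29.0
Σc'Δl = 24.1 kN/m; ΣN' = 230.5 kN/m; ΣW sinα = 92.1 kN/m
Resisting = 24.1 + 230.5·tan29.5° = 24.1 + 130.4 = 154.5 kN/m
FS = 154.5 / 92.1 = 1.677

FS = 1.68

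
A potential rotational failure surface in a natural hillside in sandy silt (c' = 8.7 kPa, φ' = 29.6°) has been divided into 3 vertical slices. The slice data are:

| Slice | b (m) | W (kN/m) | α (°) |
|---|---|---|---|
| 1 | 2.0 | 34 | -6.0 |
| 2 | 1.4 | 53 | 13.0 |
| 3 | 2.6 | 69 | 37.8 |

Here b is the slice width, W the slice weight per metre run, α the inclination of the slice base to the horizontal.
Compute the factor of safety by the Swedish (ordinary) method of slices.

FS = 2.73

Ordinary method of slices: FS = Σ[c'·Δl_i + (W_i cosα_i)·tanφ'] / Σ W_i sinα_i, with Δl_i = b_i / cosα_i.
Slice 1: Δl = 2.0/cos(-6.0°) = 2.011 m; N'_1 = 34·cos(-6.0°) = 33.8; c'Δl = 17.50; W sinα = -3.6
Slice 2: Δl = 1.4/cos13.0° = 1.437 m; N'_2 = 53·cos13.0° = 51.6; c'Δl = 12.50; W sinα = 11.9
Slice 3: Δl = 2.6/cos37.8° = 3.290 m; N'_3 = 69·cos37.8° = 54.5; c'Δl = 28.63; W sinα = 42.3
Σc'Δl = 58.6 kN/m; ΣN' = 140.0 kN/m; ΣW sinα = 50.7 kN/m
Resisting = 58.6 + 140.0·tan29.6° = 58.6 + 79.5 = 138.1 kN/m
FS = 138.1 / 50.7 = 2.727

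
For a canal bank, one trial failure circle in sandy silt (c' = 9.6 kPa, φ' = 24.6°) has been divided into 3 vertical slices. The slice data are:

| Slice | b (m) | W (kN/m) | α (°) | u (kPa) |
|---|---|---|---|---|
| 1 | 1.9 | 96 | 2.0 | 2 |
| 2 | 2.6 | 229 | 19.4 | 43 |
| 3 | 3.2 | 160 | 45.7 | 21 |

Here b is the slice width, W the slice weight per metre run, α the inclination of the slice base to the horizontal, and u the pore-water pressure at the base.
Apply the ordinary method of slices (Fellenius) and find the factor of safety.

FS = 0.94

Ordinary method of slices: FS = Σ[c'·Δl_i + (W_i cosα_i − u_i·Δl_i)·tanφ'] / Σ W_i sinα_i, with Δl_i = b_i / cosα_i.
Slice 1: Δl = 1.9/cos2.0° = 1.901 m; N'_1 = 96·cos2.0° − 2·1.901 = 92.1; c'Δl = 18.25; W sinα = 3.4
Slice 2: Δl = 2.6/cos19.4° = 2.757 m; N'_2 = 229·cos19.4° − 43·2.757 = 97.5; c'Δl = 26.46; W sinα = 76.1
Slice 3: Δl = 3.2/cos45.7° = 4.582 m; N'_3 = 160·cos45.7° − 21·4.582 = 15.5; c'Δl = 43.99; W sinα = 114.5
Σc'Δl = 88.7 kN/m; ΣN' = 205.1 kN/m; ΣW sinα = 193.9 kN/m
Resisting = 88.7 + 205.1·tan24.6° = 88.7 + 93.9 = 182.6 kN/m
FS = 182.6 / 193.9 = 0.942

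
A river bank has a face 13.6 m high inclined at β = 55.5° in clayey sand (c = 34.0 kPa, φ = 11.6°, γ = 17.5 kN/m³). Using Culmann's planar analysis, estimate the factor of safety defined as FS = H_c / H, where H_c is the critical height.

H_c = (4c/γ) · sinβ cosφ / [1 − cos(β − φ)]
    = (4·34.0/17.5) · sin55.5°·cos11.6° / [1 − cos43.9°]
    = 7.771 · 0.8073 / 0.2794 = 22.45 m
FS = H_c / H = 22.45 / 13.6 = 1.651

FS = 1.65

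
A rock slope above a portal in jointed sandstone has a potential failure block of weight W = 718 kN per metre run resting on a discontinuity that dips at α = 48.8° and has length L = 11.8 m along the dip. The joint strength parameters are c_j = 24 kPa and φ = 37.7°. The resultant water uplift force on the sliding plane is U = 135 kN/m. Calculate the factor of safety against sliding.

Resolving the block weight along and normal to the plane and applying the Mohr–Coulomb strength on the joint:
N' = W cosα − U = 718·cos48.8° − 135 = 337.9 kN/m
Driving force T = W sinα = 718·sin48.8° = 540.2 kN/m
Resisting force R = c_j·L + N'·tanφ = 24·11.8 + 337.9·tan37.7° = 283.2 + 261.2 = 544.4 kN/m
FS = R / T = 544.4 / 540.2 = 1.008

FS = 1.01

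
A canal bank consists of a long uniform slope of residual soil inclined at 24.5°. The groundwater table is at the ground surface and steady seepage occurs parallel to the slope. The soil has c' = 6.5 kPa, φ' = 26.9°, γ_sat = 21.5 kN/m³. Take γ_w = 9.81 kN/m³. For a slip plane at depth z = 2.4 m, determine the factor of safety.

With seepage parallel to the slope and the water table at the surface, the effective normal stress on the slip plane uses the buoyant unit weight γ' = γ_sat − γ_w while the driving shear stress uses γ_sat:
FS = [c' + γ' z cos²β tanφ'] / [γ_sat z sinβ cosβ]
γ' = 21.5 − 9.81 = 11.69 kN/m³
Numerator = 6.5 + 11.69·2.4·cos²24.5°·tan26.9° = 6.5 + 11.69·2.4·0.8280·0.5073 = 18.286 kPa
Denominator = 21.5·2.4·sin24.5°·cos24.5° = 21.5·2.4·0.4147·0.9100 = 19.472 kPa
FS = 18.286 / 19.472 = 0.939

FS = 0.94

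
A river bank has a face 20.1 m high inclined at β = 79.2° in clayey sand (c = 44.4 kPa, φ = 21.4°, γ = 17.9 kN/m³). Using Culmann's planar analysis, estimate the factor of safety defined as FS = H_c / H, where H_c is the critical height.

FS = 0.97

H_c = (4c/γ) · sinβ cosφ / [1 − cos(β − φ)]
    = (4·44.4/17.9) · sin79.2°·cos21.4° / [1 − cos57.8°]
    = 9.922 · 0.9146 / 0.4671 = 19.43 m
FS = H_c / H = 19.43 / 20.1 = 0.966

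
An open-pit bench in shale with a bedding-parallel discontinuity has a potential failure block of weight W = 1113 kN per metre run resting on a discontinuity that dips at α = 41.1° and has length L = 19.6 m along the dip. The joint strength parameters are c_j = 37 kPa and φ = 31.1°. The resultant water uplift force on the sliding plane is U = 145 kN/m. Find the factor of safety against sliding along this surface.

FS = 1.56

Resolving the block weight along and normal to the plane and applying the Mohr–Coulomb strength on the joint:
N' = W cosα − U = 1113·cos41.1° − 145 = 693.7 kN/m
Driving force T = W sinα = 1113·sin41.1° = 731.7 kN/m
Resisting force R = c_j·L + N'·tanφ = 37·19.6 + 693.7·tan31.1° = 725.2 + 418.5 = 1143.7 kN/m
FS = R / T = 1143.7 / 731.7 = 1.563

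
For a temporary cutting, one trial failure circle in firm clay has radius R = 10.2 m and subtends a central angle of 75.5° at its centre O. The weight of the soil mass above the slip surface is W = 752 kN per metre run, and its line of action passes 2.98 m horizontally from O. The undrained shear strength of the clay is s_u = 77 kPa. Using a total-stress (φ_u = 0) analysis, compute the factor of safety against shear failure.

Taking moments about the centre O, the resisting moment is provided by the undrained shear strength acting along the arc:
Arc length L_a = R·θ = 10.2·(75.5°·π/180) = 10.2·1.3177 = 13.44 m
M_R = s_u·L_a·R = 77·13.44·10.2 = 10556.4 kN·m/m
M_D = W·d = 752·2.98 = 2241.0 kN·m/m
FS = M_R / M_D = 10556.4 / 2241.0 = 4.711

FS = 4.71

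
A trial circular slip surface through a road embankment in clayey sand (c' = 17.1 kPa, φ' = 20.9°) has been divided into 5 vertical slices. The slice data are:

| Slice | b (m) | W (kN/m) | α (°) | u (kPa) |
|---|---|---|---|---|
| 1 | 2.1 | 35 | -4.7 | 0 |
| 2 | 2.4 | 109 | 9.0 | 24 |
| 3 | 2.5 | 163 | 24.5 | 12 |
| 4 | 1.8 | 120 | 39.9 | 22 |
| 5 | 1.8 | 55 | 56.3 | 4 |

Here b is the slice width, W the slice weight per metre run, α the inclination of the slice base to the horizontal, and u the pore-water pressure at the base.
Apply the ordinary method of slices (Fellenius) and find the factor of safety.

Ordinary method of slices: FS = Σ[c'·Δl_i + (W_i cosα_i − u_i·Δl_i)·tanφ'] / Σ W_i sinα_i, with Δl_i = b_i / cosα_i.
Slice 1: Δl = 2.1/cos(-4.7°) = 2.107 m; N'_1 = 35·cos(-4.7°) − 0·2.107 = 34.9; c'Δl = 36.03; W sinα = -2.9
Slice 2: Δl = 2.4/cos9.0° = 2.430 m; N'_2 = 109·cos9.0° − 24·2.430 = 49.3; c'Δl = 41.55; W sinα = 17.1
Slice 3: Δl = 2.5/cos24.5° = 2.747 m; N'_3 = 163·cos24.5° − 12·2.747 = 115.4; c'Δl = 46.98; W sinα = 67.6
Slice 4: Δl = 1.8/cos39.9° = 2.346 m; N'_4 = 120·cos39.9° − 22·2.346 = 40.4; c'Δl = 40.12; W sinα = 77.0
Slice 5: Δl = 1.8/cos56.3° = 3.244 m; N'_5 = 55·cos56.3° − 4·3.244 = 17.5; c'Δl = 55.48; W sinα = 45.8
Σc'Δl = 220.2 kN/m; ΣN' = 257.6 kN/m; ΣW sinα = 204.5 kN/m
Resisting = 220.2 + 257.6·tan20.9° = 220.2 + 98.4 = 318.5 kN/m
FS = 318.5 / 204.5 = 1.557

FS = 1.56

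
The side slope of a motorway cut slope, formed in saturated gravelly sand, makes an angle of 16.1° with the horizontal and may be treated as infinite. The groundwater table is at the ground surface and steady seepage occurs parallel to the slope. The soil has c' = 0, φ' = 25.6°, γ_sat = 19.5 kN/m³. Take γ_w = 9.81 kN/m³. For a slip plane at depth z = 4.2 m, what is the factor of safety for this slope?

With seepage parallel to the slope and the water table at the surface, the effective normal stress on the slip plane uses the buoyant unit weight γ' = γ_sat − γ_w while the driving shear stress uses γ_sat:
FS = [c' + γ' z cos²β tanφ'] / [γ_sat z sinβ cosβ]
(For c' = 0 this reduces to FS = (γ'/γ_sat)·tanφ'/tanβ.)
γ' = 19.5 − 9.81 = 9.69 kN/m³
Numerator = 0.0 + 9.69·4.2·cos²16.1°·tan25.6° = 0.0 + 9.69·4.2·0.9231·0.4791 = 18.000 kPa
Denominator = 19.5·4.2·sin16.1°·cos16.1° = 19.5·4.2·0.2773·0.9608 = 21.821 kPa
FS = 18.000 / 21.821 = 0.825

FS = 0.82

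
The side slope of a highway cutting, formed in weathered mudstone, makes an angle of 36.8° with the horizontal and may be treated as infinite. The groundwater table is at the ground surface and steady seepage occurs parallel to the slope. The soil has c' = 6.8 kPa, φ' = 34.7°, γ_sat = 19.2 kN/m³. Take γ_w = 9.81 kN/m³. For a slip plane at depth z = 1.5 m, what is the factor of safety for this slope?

FS = 0.94

With seepage parallel to the slope and the water table at the surface, the effective normal stress on the slip plane uses the buoyant unit weight γ' = γ_sat − γ_w while the driving shear stress uses γ_sat:
FS = [c' + γ' z cos²β tanφ'] / [γ_sat z sinβ cosβ]
γ' = 19.2 − 9.81 = 9.39 kN/m³
Numerator = 6.8 + 9.39·1.5·cos²36.8°·tan34.7° = 6.8 + 9.39·1.5·0.6412·0.6924 = 13.053 kPa
Denominator = 19.2·1.5·sin36.8°·cos36.8° = 19.2·1.5·0.5990·0.8007 = 13.814 kPa
FS = 13.053 / 13.814 = 0.945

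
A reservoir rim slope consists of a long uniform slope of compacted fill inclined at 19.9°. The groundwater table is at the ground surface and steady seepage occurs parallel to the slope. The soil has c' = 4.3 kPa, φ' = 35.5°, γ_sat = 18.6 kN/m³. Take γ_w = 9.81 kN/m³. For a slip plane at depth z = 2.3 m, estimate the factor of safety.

With seepage parallel to the slope and the water table at the surface, the effective normal stress on the slip plane uses the buoyant unit weight γ' = γ_sat − γ_w while the driving shear stress uses γ_sat:
FS = [c' + γ' z cos²β tanφ'] / [γ_sat z sinβ cosβ]
γ' = 18.6 − 9.81 = 8.79 kN/m³
Numerator = 4.3 + 8.79·2.3·cos²19.9°·tan35.5° = 4.3 + 8.79·2.3·0.8841·0.7133 = 17.050 kPa
Denominator = 18.6·2.3·sin19.9°·cos19.9° = 18.6·2.3·0.3404·0.9403 = 13.692 kPa
FS = 17.050 / 13.692 = 1.245

FS = 1.25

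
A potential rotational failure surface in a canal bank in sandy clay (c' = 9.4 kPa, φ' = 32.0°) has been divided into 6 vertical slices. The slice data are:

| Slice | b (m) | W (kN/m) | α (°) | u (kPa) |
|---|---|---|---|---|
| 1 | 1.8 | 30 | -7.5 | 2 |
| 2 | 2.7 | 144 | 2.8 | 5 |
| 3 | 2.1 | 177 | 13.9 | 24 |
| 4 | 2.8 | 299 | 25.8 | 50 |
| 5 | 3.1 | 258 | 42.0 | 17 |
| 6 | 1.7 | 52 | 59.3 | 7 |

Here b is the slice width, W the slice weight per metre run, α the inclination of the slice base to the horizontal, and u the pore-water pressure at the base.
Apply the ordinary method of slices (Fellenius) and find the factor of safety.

FS = 1.23

Ordinary method of slices: FS = Σ[c'·Δl_i + (W_i cosα_i − u_i·Δl_i)·tanφ'] / Σ W_i sinα_i, with Δl_i = b_i / cosα_i.
Slice 1: Δl = 1.8/cos(-7.5°) = 1.816 m; N'_1 = 30·cos(-7.5°) − 2·1.816 = 26.1; c'Δl = 17.07; W sinα = -3.9
Slice 2: Δl = 2.7/cos2.8° = 2.703 m; N'_2 = 144·cos2.8° − 5·2.703 = 130.3; c'Δl = 25.41; W sinα = 7.0
Slice 3: Δl = 2.1/cos13.9° = 2.163 m; N'_3 = 177·cos13.9° − 24·2.163 = 119.9; c'Δl = 20.34; W sinα = 42.5
Slice 4: Δl = 2.8/cos25.8° = 3.110 m; N'_4 = 299·cos25.8° − 50·3.110 = 113.7; c'Δl = 29.23; W sinα = 130.1
Slice 5: Δl = 3.1/cos42.0° = 4.171 m; N'_5 = 258·cos42.0° − 17·4.171 = 120.8; c'Δl = 39.21; W sinα = 172.6
Slice 6: Δl = 1.7/cos59.3° = 3.330 m; N'_6 = 52·cos59.3° − 7·3.330 = 3.2; c'Δl = 31.30; W sinα = 44.7
Σc'Δl = 162.6 kN/m; ΣN' = 514.1 kN/m; ΣW sinα = 393.1 kN/m
Resisting = 162.6 + 514.1·tan32.0° = 162.6 + 321.2 = 483.8 kN/m
FS = 483.8 / 393.1 = 1.231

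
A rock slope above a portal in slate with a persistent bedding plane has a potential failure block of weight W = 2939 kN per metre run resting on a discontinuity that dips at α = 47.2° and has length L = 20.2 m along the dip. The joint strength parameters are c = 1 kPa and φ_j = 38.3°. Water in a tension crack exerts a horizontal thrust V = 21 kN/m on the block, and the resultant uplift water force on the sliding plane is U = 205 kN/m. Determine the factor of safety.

FS = 0.66

Resolving the block weight along and normal to the plane and applying the Mohr–Coulomb strength on the joint:
N' = W cosα − U − V sinα = 2939·cos47.2° − 205 − 21·sin47.2° = 1776.5 kN/m
Driving force T = W sinα + V cosα = 2939·sin47.2° + 21·cos47.2° = 2170.7 kN/m
Resisting force R = c·L + N'·tanφ_j = 1·20.2 + 1776.5·tan38.3° = 20.2 + 1403.0 = 1423.2 kN/m
FS = R / T = 1423.2 / 2170.7 = 0.656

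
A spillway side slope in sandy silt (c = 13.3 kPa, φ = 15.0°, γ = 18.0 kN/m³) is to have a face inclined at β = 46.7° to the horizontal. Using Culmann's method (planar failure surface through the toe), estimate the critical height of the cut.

H_c = 13.93 m

Culmann's analysis gives the critical failure plane at α_cr = (β + φ)/2 = (46.7 + 15.0)/2 = 30.9°, and the critical height
H_c = (4c/γ) · sinβ cosφ / [1 − cos(β − φ)]
    = (4·13.3/18.0) · sin46.7°·cos15.0° / [1 − cos(31.7°)]
    = 2.956 · 0.7278·0.9659 / [1 − 0.8508]
    = 2.956 · 0.7030 / 0.1492
    = 13.93 m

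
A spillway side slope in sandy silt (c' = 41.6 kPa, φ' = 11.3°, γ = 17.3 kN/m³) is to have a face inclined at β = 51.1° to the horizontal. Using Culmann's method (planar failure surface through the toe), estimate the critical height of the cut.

Culmann's analysis gives the critical failure plane at α_cr = (β + φ')/2 = (51.1 + 11.3)/2 = 31.2°, and the critical height
H_c = (4c'/γ) · sinβ cosφ' / [1 − cos(β − φ')]
    = (4·41.6/17.3) · sin51.1°·cos11.3° / [1 − cos(39.8°)]
    = 9.618 · 0.7782·0.9806 / [1 − 0.7683]
    = 9.618 · 0.7632 / 0.2317
    = 31.68 m

H_c = 31.68 m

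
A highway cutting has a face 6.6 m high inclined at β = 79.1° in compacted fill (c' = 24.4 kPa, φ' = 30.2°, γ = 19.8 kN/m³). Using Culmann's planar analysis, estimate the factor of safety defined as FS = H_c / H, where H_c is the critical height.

H_c = (4c'/γ) · sinβ cosφ' / [1 − cos(β − φ')]
    = (4·24.4/19.8) · sin79.1°·cos30.2° / [1 − cos48.9°]
    = 4.929 · 0.8487 / 0.3426 = 12.21 m
FS = H_c / H = 12.21 / 6.6 = 1.850

FS = 1.85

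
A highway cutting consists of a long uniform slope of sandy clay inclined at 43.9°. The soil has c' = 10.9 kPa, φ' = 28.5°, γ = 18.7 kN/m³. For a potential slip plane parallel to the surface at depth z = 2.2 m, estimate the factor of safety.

FS = 1.09

For an infinite slope with a slip plane parallel to the surface (no pore pressure): FS = [c' + γz cos²β tanφ'] / [γz sinβ cosβ].
γz = 18.7·2.2 = 41.14 kN/m²
Numerator = 10.9 + 41.14·cos²43.9°·tan28.5° = 10.9 + 41.14·0.5192·0.5430 = 22.497 kPa
Denominator = 41.14·sin43.9°·cos43.9° = 41.14·0.6934·0.7206 = 20.555 kPa
FS = 22.497 / 20.555 = 1.095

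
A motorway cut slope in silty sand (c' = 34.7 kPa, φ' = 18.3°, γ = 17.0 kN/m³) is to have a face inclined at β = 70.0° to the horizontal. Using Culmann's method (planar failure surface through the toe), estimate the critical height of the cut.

Culmann's analysis gives the critical failure plane at α_cr = (β + φ')/2 = (70.0 + 18.3)/2 = 44.1°, and the critical height
H_c = (4c'/γ) · sinβ cosφ' / [1 − cos(β − φ')]
    = (4·34.7/17.0) · sin70.0°·cos18.3° / [1 − cos(51.7°)]
    = 8.165 · 0.9397·0.9494 / [1 − 0.6198]
    = 8.165 · 0.8922 / 0.3802
    = 19.16 m

H_c = 19.16 m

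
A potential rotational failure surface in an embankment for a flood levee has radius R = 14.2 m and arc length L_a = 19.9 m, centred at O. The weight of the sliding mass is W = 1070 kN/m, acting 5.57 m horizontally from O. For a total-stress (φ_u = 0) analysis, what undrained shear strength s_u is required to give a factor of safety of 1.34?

FS = s_u·L_a·R / (W·d), so s_u = FS·W·d / (L_a·R).
s_u = 1.34·1070·5.57 / (19.90·14.2) = 7986.3 / 282.58 = 28.26 kPa

s_u = 28.3 kPa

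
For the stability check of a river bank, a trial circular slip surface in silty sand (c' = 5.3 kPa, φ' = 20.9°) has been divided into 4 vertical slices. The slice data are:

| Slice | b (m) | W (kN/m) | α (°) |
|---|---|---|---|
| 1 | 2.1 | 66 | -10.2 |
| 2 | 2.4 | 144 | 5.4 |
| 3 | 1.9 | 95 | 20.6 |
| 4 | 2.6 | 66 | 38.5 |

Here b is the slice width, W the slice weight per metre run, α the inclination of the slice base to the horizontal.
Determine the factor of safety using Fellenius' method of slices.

FS = 2.43

Ordinary method of slices: FS = Σ[c'·Δl_i + (W_i cosα_i)·tanφ'] / Σ W_i sinα_i, with Δl_i = b_i / cosα_i.
Slice 1: Δl = 2.1/cos(-10.2°) = 2.134 m; N'_1 = 66·cos(-10.2°) = 65.0; c'Δl = 11.31; W sinα = -11.7
Slice 2: Δl = 2.4/cos5.4° = 2.411 m; N'_2 = 144·cos5.4° = 143.4; c'Δl = 12.78; W sinα = 13.6
Slice 3: Δl = 1.9/cos20.6° = 2.030 m; N'_3 = 95·cos20.6° = 88.9; c'Δl = 10.76; W sinα = 33.4
Slice 4: Δl = 2.6/cos38.5° = 3.322 m; N'_4 = 66·cos38.5° = 51.7; c'Δl = 17.61; W sinα = 41.1
Σc'Δl = 52.5 kN/m; ΣN' = 348.9 kN/m; ΣW sinα = 76.4 kN/m
Resisting = 52.5 + 348.9·tan20.9° = 52.5 + 133.2 = 185.7 kN/m
FS = 185.7 / 76.4 = 2.431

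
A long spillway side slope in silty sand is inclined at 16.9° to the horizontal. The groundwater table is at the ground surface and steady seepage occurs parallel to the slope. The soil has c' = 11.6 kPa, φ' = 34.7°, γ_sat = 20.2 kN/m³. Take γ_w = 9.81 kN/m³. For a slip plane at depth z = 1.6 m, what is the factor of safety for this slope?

FS = 2.46

With seepage parallel to the slope and the water table at the surface, the effective normal stress on the slip plane uses the buoyant unit weight γ' = γ_sat − γ_w while the driving shear stress uses γ_sat:
FS = [c' + γ' z cos²β tanφ'] / [γ_sat z sinβ cosβ]
γ' = 20.2 − 9.81 = 10.39 kN/m³
Numerator = 11.6 + 10.39·1.6·cos²16.9°·tan34.7° = 11.6 + 10.39·1.6·0.9155·0.6924 = 22.138 kPa
Denominator = 20.2·1.6·sin16.9°·cos16.9° = 20.2·1.6·0.2907·0.9568 = 8.990 kPa
FS = 22.138 / 8.990 = 2.463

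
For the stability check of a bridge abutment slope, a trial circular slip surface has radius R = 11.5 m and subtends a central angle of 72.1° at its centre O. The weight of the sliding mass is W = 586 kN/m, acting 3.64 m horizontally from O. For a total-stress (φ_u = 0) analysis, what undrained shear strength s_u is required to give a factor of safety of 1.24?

FS = s_u·L_a·R / (W·d), so s_u = FS·W·d / (L_a·R).
Arc length L_a = R·θ = 11.5·(72.1°·π/180) = 11.5·1.2584 = 14.47 m
s_u = 1.24·586·3.64 / (14.47·11.5) = 2645.0 / 166.42 = 15.89 kPa

s_u = 15.9 kPa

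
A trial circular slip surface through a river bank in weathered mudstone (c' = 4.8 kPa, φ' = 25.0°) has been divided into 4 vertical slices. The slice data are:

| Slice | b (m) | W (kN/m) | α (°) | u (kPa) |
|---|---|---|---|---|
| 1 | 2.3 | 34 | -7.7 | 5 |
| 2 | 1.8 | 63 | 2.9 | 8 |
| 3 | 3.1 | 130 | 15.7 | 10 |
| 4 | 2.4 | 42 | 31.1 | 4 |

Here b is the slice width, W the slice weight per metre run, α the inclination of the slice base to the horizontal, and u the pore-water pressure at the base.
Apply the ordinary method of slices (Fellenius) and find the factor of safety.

FS = 2.46

Ordinary method of slices: FS = Σ[c'·Δl_i + (W_i cosα_i − u_i·Δl_i)·tanφ'] / Σ W_i sinα_i, with Δl_i = b_i / cosα_i.
Slice 1: Δl = 2.3/cos(-7.7°) = 2.321 m; N'_1 = 34·cos(-7.7°) − 5·2.321 = 22.1; c'Δl = 11.14; W sinα = -4.6
Slice 2: Δl = 1.8/cos2.9° = 1.802 m; N'_2 = 63·cos2.9° − 8·1.802 = 48.5; c'Δl = 8.65; W sinα = 3.2
Slice 3: Δl = 3.1/cos15.7° = 3.220 m; N'_3 = 130·cos15.7° − 10·3.220 = 92.9; c'Δl = 15.46; W sinα = 35.2
Slice 4: Δl = 2.4/cos31.1° = 2.803 m; N'_4 = 42·cos31.1° − 4·2.803 = 24.8; c'Δl = 13.45; W sinα = 21.7
Σc'Δl = 48.7 kN/m; ΣN' = 188.3 kN/m; ΣW sinα = 55.5 kN/m
Resisting = 48.7 + 188.3·tan25.0° = 48.7 + 87.8 = 136.5 kN/m
FS = 136.5 / 55.5 = 2.459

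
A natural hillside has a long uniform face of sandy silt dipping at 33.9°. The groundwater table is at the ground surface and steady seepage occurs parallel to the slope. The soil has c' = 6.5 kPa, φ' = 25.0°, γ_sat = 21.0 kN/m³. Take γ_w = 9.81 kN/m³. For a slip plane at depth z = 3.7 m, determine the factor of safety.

FS = 0.55

With seepage parallel to the slope and the water table at the surface, the effective normal stress on the slip plane uses the buoyant unit weight γ' = γ_sat − γ_w while the driving shear stress uses γ_sat:
FS = [c' + γ' z cos²β tanφ'] / [γ_sat z sinβ cosβ]
γ' = 21.0 − 9.81 = 11.19 kN/m³
Numerator = 6.5 + 11.19·3.7·cos²33.9°·tan25.0° = 6.5 + 11.19·3.7·0.6889·0.4663 = 19.801 kPa
Denominator = 21.0·3.7·sin33.9°·cos33.9° = 21.0·3.7·0.5577·0.8300 = 35.970 kPa
FS = 19.801 / 35.970 = 0.550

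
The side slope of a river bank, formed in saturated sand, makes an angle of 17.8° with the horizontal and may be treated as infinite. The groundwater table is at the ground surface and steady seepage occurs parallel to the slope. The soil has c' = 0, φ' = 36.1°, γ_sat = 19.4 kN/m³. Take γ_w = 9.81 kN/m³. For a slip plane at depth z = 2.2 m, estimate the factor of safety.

With seepage parallel to the slope and the water table at the surface, the effective normal stress on the slip plane uses the buoyant unit weight γ' = γ_sat − γ_w while the driving shear stress uses γ_sat:
FS = [c' + γ' z cos²β tanφ'] / [γ_sat z sinβ cosβ]
(For c' = 0 this reduces to FS = (γ'/γ_sat)·tanφ'/tanβ.)
γ' = 19.4 − 9.81 = 9.59 kN/m³
Numerator = 0.0 + 9.59·2.2·cos²17.8°·tan36.1° = 0.0 + 9.59·2.2·0.9066·0.7292 = 13.947 kPa
Denominator = 19.4·2.2·sin17.8°·cos17.8° = 19.4·2.2·0.3057·0.9521 = 12.423 kPa
FS = 13.947 / 12.423 = 1.123

FS = 1.12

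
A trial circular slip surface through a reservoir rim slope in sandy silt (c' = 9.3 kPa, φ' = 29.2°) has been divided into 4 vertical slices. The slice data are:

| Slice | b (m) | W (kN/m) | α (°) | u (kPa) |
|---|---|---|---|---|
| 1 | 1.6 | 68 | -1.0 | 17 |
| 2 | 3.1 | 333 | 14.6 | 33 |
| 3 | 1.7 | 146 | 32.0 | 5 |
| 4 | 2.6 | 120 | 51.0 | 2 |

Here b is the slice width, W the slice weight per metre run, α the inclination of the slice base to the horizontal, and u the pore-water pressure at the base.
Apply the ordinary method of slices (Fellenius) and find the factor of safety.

Ordinary method of slices: FS = Σ[c'·Δl_i + (W_i cosα_i − u_i·Δl_i)·tanφ'] / Σ W_i sinα_i, with Δl_i = b_i / cosα_i.
Slice 1: Δl = 1.6/cos(-1.0°) = 1.600 m; N'_1 = 68·cos(-1.0°) − 17·1.600 = 40.8; c'Δl = 14.88; W sinα = -1.2
Slice 2: Δl = 3.1/cos14.6° = 3.203 m; N'_2 = 333·cos14.6° − 33·3.203 = 216.5; c'Δl = 29.79; W sinα = 83.9
Slice 3: Δl = 1.7/cos32.0° = 2.005 m; N'_3 = 146·cos32.0° − 5·2.005 = 113.8; c'Δl = 18.64; W sinα = 77.4
Slice 4: Δl = 2.6/cos51.0° = 4.131 m; N'_4 = 120·cos51.0° − 2·4.131 = 67.3; c'Δl = 38.42; W sinα = 93.3
Σc'Δl = 101.7 kN/m; ΣN' = 438.4 kN/m; ΣW sinα = 253.4 kN/m
Resisting = 101.7 + 438.4·tan29.2° = 101.7 + 245.0 = 346.7 kN/m
FS = 346.7 / 253.4 = 1.368

FS = 1.37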